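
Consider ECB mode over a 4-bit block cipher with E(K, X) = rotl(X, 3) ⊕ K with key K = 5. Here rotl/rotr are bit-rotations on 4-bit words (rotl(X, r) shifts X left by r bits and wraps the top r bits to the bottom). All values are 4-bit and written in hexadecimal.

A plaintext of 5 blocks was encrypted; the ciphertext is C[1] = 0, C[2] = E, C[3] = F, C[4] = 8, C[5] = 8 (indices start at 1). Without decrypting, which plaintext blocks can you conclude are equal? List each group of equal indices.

P[4] = P[5]

ECB encrypts each block independently with the same key, so equal ciphertext blocks imply equal plaintext blocks.
C[4] = C[5] = 8, so P[4] = P[5].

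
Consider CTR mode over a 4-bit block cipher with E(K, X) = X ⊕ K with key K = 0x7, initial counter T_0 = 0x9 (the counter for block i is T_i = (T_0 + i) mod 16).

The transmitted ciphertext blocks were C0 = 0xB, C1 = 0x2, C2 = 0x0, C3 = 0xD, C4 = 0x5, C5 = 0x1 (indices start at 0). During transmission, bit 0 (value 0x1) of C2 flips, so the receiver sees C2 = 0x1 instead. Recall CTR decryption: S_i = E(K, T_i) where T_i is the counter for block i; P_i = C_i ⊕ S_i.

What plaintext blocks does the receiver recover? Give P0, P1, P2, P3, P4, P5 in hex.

P0 = 0x5, P1 = 0xF, P2 = 0xD, P3 = 0x6, P4 = 0xF, P5 = 0x8

Only C2 changed, to 0x1. In CTR, a change in C_i flips the same bit in P_i only; the keystream is unaffected. Decrypting the received ciphertext:
P0: T = 0x9, S = E(K, T) = 0xE; 0xB ⊕ 0xE = 0x5.
P1: T = 0xA, S = E(K, T) = 0xD; 0x2 ⊕ 0xD = 0xF.
P2: T = 0xB, S = E(K, T) = 0xC; 0x1 ⊕ 0xC = 0xD.
P3: T = 0xC, S = E(K, T) = 0xB; 0xD ⊕ 0xB = 0x6.
P4: T = 0xD, S = E(K, T) = 0xA; 0x5 ⊕ 0xA = 0xF.
P5: T = 0xE, S = E(K, T) = 0x9; 0x1 ⊕ 0x9 = 0x8.
Blocks that differ from the original plaintext: P2.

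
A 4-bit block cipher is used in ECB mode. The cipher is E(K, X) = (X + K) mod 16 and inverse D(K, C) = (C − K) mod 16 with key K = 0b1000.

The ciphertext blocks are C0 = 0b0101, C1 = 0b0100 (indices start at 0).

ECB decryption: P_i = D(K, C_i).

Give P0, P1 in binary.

P0 = 0b1101, P1 = 0b1100

P0: D(K, 0b0101) = 0b1101.
P1: D(K, 0b0100) = 0b1100.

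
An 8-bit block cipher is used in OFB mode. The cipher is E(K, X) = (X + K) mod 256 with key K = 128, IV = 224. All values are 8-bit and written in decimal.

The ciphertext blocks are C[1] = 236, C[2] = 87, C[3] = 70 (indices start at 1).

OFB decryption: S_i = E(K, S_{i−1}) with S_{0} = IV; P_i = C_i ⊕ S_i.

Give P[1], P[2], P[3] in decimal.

P[1]: S = E(K, 224) = 96; 236 ⊕ 96 = 140.
P[2]: S = E(K, 96) = 224; 87 ⊕ 224 = 183.
P[3]: S = E(K, 224) = 96; 70 ⊕ 96 = 38.

P[1] = 140, P[2] = 183, P[3] = 38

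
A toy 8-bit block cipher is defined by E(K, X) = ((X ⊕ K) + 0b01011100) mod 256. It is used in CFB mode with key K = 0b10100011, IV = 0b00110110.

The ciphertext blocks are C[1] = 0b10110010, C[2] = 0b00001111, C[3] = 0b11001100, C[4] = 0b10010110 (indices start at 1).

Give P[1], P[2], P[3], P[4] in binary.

CFB decryption: P_i = C_i ⊕ E(K, C_{i−1}), with C_{0} = IV.
P[1]: E(K, 0b00110110) = 0b11110001; 0b10110010 ⊕ 0b11110001 = 0b01000011.
P[2]: E(K, 0b10110010) = 0b01101101; 0b00001111 ⊕ 0b01101101 = 0b01100010.
P[3]: E(K, 0b00001111) = 0b00001000; 0b11001100 ⊕ 0b00001000 = 0b11000100.
P[4]: E(K, 0b11001100) = 0b11001011; 0b10010110 ⊕ 0b11001011 = 0b01011101.

P[1] = 0b01000011, P[2] = 0b01100010, P[3] = 0b11000100, P[4] = 0b01011101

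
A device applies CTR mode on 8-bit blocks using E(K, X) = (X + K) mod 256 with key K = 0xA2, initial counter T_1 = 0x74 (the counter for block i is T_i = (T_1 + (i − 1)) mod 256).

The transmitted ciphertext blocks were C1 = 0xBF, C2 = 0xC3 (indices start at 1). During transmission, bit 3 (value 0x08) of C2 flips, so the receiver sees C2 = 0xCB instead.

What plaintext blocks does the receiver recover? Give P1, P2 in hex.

P1 = 0xA9, P2 = 0xDC

CTR decryption: S_i = E(K, T_i) where T_i is the counter for block i; P_i = C_i ⊕ S_i.
Only C2 changed, to 0xCB. In CTR, a change in C_i flips the same bit in P_i only; the keystream is unaffected. Decrypting the received ciphertext:
P1: T = 0x74, S = E(K, T) = 0x16; 0xBF ⊕ 0x16 = 0xA9.
P2: T = 0x75, S = E(K, T) = 0x17; 0xCB ⊕ 0x17 = 0xDC.
Blocks that differ from the original plaintext: P2.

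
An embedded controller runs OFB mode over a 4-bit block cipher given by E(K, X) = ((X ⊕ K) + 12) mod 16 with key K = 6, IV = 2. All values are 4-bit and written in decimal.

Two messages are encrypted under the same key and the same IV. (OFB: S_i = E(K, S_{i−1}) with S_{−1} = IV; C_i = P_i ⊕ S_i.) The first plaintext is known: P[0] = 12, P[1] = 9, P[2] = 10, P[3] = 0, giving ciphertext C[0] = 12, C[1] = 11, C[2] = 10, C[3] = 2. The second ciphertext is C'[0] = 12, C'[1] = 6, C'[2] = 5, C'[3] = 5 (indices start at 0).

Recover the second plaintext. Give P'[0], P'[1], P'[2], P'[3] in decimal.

In OFB with a reused IV, both messages share the same keystream S_i, so C_i ⊕ C'_i = P_i ⊕ P'_i and thus P'_i = P_i ⊕ C_i ⊕ C'_i.
P'[0]: 12 ⊕ 12 ⊕ 12 = 12.
P'[1]: 9 ⊕ 11 ⊕ 6 = 4.
P'[2]: 10 ⊕ 10 ⊕ 5 = 5.
P'[3]: 0 ⊕ 2 ⊕ 5 = 7.

P'[0] = 12, P'[1] = 4, P'[2] = 5, P'[3] = 7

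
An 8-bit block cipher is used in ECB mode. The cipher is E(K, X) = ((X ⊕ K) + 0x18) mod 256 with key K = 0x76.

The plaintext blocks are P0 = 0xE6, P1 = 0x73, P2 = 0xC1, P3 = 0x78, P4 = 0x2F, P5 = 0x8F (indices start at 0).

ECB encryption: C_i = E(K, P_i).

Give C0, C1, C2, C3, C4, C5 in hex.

C0: E(K, 0xE6) = 0xA8.
C1: E(K, 0x73) = 0x1D.
C2: E(K, 0xC1) = 0xCF.
C3: E(K, 0x78) = 0x26.
C4: E(K, 0x2F) = 0x71.
C5: E(K, 0x8F) = 0x11.

C0 = 0xA8, C1 = 0x1D, C2 = 0xCF, C3 = 0x26, C4 = 0x71, C5 = 0x11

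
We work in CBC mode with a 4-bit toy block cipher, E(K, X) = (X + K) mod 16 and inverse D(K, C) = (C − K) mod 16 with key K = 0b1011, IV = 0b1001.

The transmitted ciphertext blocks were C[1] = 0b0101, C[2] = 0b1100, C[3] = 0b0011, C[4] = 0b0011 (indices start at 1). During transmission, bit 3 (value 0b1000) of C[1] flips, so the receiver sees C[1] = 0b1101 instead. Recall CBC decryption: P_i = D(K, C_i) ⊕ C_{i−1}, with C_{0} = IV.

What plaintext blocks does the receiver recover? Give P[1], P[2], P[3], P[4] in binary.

P[1] = 0b1011, P[2] = 0b1100, P[3] = 0b0100, P[4] = 0b1011

Only C[1] changed, to 0b1101. In CBC, a change in C_i garbles P_i and flips the same bit in P_{i+1}. Decrypting the received ciphertext:
P[1]: D(K, 0b1101) = 0b0010; 0b0010 ⊕ 0b1001 = 0b1011.
P[2]: D(K, 0b1100) = 0b0001; 0b0001 ⊕ 0b1101 = 0b1100.
P[3]: D(K, 0b0011) = 0b1000; 0b1000 ⊕ 0b1100 = 0b0100.
P[4]: D(K, 0b0011) = 0b1000; 0b1000 ⊕ 0b0011 = 0b1011.
Blocks that differ from the original plaintext: P[1], P[2].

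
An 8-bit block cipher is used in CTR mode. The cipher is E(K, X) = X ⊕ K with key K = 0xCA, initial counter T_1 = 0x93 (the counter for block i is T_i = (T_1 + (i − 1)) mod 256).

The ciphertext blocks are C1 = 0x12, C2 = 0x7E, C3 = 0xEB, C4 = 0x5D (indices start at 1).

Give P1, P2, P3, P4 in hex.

P1 = 0x4B, P2 = 0x20, P3 = 0xB4, P4 = 0x01

CTR decryption: S_i = E(K, T_i) where T_i is the counter for block i; P_i = C_i ⊕ S_i.
P1: T = 0x93, S = E(K, T) = 0x59; 0x12 ⊕ 0x59 = 0x4B.
P2: T = 0x94, S = E(K, T) = 0x5E; 0x7E ⊕ 0x5E = 0x20.
P3: T = 0x95, S = E(K, T) = 0x5F; 0xEB ⊕ 0x5F = 0xB4.
P4: T = 0x96, S = E(K, T) = 0x5C; 0x5D ⊕ 0x5C = 0x01.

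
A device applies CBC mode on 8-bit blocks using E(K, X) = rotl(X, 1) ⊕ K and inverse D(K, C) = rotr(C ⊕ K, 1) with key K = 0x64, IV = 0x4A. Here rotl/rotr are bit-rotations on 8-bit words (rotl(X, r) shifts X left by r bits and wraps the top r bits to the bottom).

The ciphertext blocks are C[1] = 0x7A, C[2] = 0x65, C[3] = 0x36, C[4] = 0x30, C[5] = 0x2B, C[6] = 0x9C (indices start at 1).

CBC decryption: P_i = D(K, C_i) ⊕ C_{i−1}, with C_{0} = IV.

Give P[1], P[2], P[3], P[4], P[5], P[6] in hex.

P[1]: D(K, 0x7A) = 0x0F; 0x0F ⊕ 0x4A = 0x45.
P[2]: D(K, 0x65) = 0x80; 0x80 ⊕ 0x7A = 0xFA.
P[3]: D(K, 0x36) = 0x29; 0x29 ⊕ 0x65 = 0x4C.
P[4]: D(K, 0x30) = 0x2A; 0x2A ⊕ 0x36 = 0x1C.
P[5]: D(K, 0x2B) = 0xA7; 0xA7 ⊕ 0x30 = 0x97.
P[6]: D(K, 0x9C) = 0x7C; 0x7C ⊕ 0x2B = 0x57.

P[1] = 0x45, P[2] = 0xFA, P[3] = 0x4C, P[4] = 0x1C, P[5] = 0x97, P[6] = 0x57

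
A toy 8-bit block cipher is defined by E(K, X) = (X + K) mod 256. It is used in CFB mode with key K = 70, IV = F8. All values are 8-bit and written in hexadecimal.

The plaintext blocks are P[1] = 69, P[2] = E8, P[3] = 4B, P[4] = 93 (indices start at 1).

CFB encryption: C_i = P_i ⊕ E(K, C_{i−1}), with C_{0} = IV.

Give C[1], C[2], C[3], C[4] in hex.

C[1]: E(K, F8) = 68; 69 ⊕ 68 = 01.
C[2]: E(K, 01) = 71; E8 ⊕ 71 = 99.
C[3]: E(K, 99) = 09; 4B ⊕ 09 = 42.
C[4]: E(K, 42) = B2; 93 ⊕ B2 = 21.

C[1] = 01, C[2] = 99, C[3] = 42, C[4] = 21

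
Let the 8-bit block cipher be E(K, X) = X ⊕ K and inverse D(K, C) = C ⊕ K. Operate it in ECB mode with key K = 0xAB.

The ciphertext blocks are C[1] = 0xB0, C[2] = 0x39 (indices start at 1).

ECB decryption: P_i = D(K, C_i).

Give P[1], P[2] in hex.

P[1] = 0x1B, P[2] = 0x92

P[1]: D(K, 0xB0) = 0x1B.
P[2]: D(K, 0x39) = 0x92.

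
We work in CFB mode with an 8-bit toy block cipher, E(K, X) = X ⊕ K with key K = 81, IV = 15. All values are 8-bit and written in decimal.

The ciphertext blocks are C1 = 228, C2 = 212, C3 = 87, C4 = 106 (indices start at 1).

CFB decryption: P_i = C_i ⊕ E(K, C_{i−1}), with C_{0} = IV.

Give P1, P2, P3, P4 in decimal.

P1 = 186, P2 = 97, P3 = 210, P4 = 108

P1: E(K, 15) = 94; 228 ⊕ 94 = 186.
P2: E(K, 228) = 181; 212 ⊕ 181 = 97.
P3: E(K, 212) = 133; 87 ⊕ 133 = 210.
P4: E(K, 87) = 6; 106 ⊕ 6 = 108.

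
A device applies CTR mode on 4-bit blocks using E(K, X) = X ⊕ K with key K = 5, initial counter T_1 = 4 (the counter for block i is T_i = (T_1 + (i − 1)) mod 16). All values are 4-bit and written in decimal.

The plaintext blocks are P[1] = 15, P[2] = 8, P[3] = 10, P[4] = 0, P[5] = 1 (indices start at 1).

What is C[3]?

CTR encryption: S_i = E(K, T_i) where T_i is the counter for block i; C_i = P_i ⊕ S_i.
C[1]: T = 4, S = E(K, T) = 1; 15 ⊕ 1 = 14.
C[2]: T = 5, S = E(K, T) = 0; 8 ⊕ 0 = 8.
C[3]: T = 6, S = E(K, T) = 3; 10 ⊕ 3 = 9.

C[3] = 9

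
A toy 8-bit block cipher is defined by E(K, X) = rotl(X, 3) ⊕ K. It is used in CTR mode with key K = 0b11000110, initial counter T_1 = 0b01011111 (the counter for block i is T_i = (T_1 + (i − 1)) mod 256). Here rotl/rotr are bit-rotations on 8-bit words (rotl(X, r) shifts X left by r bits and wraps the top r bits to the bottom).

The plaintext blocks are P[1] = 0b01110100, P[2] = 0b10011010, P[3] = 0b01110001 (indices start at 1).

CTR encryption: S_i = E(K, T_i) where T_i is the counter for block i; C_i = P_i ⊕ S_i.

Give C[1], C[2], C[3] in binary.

C[1]: T = 0b01011111, S = E(K, T) = 0b00111100; 0b01110100 ⊕ 0b00111100 = 0b01001000.
C[2]: T = 0b01100000, S = E(K, T) = 0b11000101; 0b10011010 ⊕ 0b11000101 = 0b01011111.
C[3]: T = 0b01100001, S = E(K, T) = 0b11001101; 0b01110001 ⊕ 0b11001101 = 0b10111100.

C[1] = 0b01001000, C[2] = 0b01011111, C[3] = 0b10111100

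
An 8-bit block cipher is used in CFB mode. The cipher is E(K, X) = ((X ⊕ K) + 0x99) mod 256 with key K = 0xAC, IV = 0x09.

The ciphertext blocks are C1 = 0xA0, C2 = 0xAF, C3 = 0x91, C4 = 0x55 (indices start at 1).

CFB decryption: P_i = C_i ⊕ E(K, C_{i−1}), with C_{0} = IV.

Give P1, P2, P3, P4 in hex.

P1: E(K, 0x09) = 0x3E; 0xA0 ⊕ 0x3E = 0x9E.
P2: E(K, 0xA0) = 0xA5; 0xAF ⊕ 0xA5 = 0x0A.
P3: E(K, 0xAF) = 0x9C; 0x91 ⊕ 0x9C = 0x0D.
P4: E(K, 0x91) = 0xD6; 0x55 ⊕ 0xD6 = 0x83.

P1 = 0x9E, P2 = 0x0A, P3 = 0x0D, P4 = 0x83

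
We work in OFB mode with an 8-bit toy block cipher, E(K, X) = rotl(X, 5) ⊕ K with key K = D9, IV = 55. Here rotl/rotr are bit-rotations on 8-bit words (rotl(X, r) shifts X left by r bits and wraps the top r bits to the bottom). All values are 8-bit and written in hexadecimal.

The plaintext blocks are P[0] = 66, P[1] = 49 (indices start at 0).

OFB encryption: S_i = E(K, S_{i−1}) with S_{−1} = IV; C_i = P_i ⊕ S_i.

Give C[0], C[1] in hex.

C[0]: S = E(K, 55) = 73; 66 ⊕ 73 = 15.
C[1]: S = E(K, 73) = B7; 49 ⊕ B7 = FE.

C[0] = 15, C[1] = FE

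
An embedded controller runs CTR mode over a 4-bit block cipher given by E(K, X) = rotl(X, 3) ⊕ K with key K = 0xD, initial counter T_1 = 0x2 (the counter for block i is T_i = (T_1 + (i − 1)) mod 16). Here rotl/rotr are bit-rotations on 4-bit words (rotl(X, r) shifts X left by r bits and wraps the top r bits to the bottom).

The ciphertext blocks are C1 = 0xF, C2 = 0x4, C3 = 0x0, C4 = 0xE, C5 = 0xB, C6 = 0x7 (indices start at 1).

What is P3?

P3 = 0xF

CTR decryption: S_i = E(K, T_i) where T_i is the counter for block i; P_i = C_i ⊕ S_i.
P3: T = 0x4, S = E(K, T) = 0xF; 0x0 ⊕ 0xF = 0xF.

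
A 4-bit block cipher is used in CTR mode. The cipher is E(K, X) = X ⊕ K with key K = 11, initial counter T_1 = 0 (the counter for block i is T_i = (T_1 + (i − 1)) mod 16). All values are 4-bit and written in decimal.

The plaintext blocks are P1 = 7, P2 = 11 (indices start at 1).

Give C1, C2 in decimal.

CTR encryption: S_i = E(K, T_i) where T_i is the counter for block i; C_i = P_i ⊕ S_i.
C1: T = 0, S = E(K, T) = 11; 7 ⊕ 11 = 12.
C2: T = 1, S = E(K, T) = 10; 11 ⊕ 10 = 1.

C1 = 12, C2 = 1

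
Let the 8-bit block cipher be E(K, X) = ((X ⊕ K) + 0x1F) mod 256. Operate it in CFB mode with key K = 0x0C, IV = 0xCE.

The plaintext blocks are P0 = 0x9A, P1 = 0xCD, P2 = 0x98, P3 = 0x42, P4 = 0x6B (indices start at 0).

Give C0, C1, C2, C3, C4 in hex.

CFB encryption: C_i = P_i ⊕ E(K, C_{i−1}), with C_{−1} = IV.
C0: E(K, 0xCE) = 0xE1; 0x9A ⊕ 0xE1 = 0x7B.
C1: E(K, 0x7B) = 0x96; 0xCD ⊕ 0x96 = 0x5B.
C2: E(K, 0x5B) = 0x76; 0x98 ⊕ 0x76 = 0xEE.
C3: E(K, 0xEE) = 0x01; 0x42 ⊕ 0x01 = 0x43.
C4: E(K, 0x43) = 0x6E; 0x6B ⊕ 0x6E = 0x05.

C0 = 0x7B, C1 = 0x5B, C2 = 0xEE, C3 = 0x43, C4 = 0x05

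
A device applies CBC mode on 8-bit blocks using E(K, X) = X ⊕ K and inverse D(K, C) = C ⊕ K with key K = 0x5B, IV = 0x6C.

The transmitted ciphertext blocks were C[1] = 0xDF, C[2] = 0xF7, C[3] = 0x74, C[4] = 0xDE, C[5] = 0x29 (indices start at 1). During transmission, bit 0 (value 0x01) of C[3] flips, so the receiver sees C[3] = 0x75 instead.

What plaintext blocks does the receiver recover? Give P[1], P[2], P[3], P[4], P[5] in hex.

P[1] = 0xE8, P[2] = 0x73, P[3] = 0xD9, P[4] = 0xF0, P[5] = 0xAC

CBC decryption: P_i = D(K, C_i) ⊕ C_{i−1}, with C_{0} = IV.
Only C[3] changed, to 0x75. In CBC, a change in C_i garbles P_i and flips the same bit in P_{i+1}. Decrypting the received ciphertext:
P[1]: D(K, 0xDF) = 0x84; 0x84 ⊕ 0x6C = 0xE8.
P[2]: D(K, 0xF7) = 0xAC; 0xAC ⊕ 0xDF = 0x73.
P[3]: D(K, 0x75) = 0x2E; 0x2E ⊕ 0xF7 = 0xD9.
P[4]: D(K, 0xDE) = 0x85; 0x85 ⊕ 0x75 = 0xF0.
P[5]: D(K, 0x29) = 0x72; 0x72 ⊕ 0xDE = 0xAC.
Blocks that differ from the original plaintext: P[3], P[4].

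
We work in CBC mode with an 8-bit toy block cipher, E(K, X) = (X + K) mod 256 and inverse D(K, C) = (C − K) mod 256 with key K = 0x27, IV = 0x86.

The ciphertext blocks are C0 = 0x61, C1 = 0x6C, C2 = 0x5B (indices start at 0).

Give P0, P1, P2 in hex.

P0 = 0xBC, P1 = 0x24, P2 = 0x58

CBC decryption: P_i = D(K, C_i) ⊕ C_{i−1}, with C_{−1} = IV.
P0: D(K, 0x61) = 0x3A; 0x3A ⊕ 0x86 = 0xBC.
P1: D(K, 0x6C) = 0x45; 0x45 ⊕ 0x61 = 0x24.
P2: D(K, 0x5B) = 0x34; 0x34 ⊕ 0x6C = 0x58.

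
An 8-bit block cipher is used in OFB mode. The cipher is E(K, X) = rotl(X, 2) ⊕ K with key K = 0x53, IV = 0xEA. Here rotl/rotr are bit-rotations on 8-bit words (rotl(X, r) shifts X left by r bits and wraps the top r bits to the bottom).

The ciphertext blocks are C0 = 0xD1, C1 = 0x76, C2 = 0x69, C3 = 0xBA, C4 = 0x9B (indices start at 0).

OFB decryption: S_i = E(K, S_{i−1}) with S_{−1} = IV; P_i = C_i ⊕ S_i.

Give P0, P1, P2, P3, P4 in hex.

P0: S = E(K, 0xEA) = 0xF8; 0xD1 ⊕ 0xF8 = 0x29.
P1: S = E(K, 0xF8) = 0xB0; 0x76 ⊕ 0xB0 = 0xC6.
P2: S = E(K, 0xB0) = 0x91; 0x69 ⊕ 0x91 = 0xF8.
P3: S = E(K, 0x91) = 0x15; 0xBA ⊕ 0x15 = 0xAF.
P4: S = E(K, 0x15) = 0x07; 0x9B ⊕ 0x07 = 0x9C.

P0 = 0x29, P1 = 0xC6, P2 = 0xF8, P3 = 0xAF, P4 = 0x9C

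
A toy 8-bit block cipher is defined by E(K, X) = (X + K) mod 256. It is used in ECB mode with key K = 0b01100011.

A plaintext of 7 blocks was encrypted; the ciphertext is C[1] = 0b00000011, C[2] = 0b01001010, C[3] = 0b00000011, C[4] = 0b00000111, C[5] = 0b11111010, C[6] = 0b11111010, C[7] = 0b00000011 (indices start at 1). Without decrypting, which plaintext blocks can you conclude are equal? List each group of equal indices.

P[1] = P[3] = P[7]; P[5] = P[6]

ECB encrypts each block independently with the same key, so equal ciphertext blocks imply equal plaintext blocks.
C[1] = C[3] = C[7] = 0b00000011, so P[1] = P[3] = P[7].
C[5] = C[6] = 0b11111010, so P[5] = P[6].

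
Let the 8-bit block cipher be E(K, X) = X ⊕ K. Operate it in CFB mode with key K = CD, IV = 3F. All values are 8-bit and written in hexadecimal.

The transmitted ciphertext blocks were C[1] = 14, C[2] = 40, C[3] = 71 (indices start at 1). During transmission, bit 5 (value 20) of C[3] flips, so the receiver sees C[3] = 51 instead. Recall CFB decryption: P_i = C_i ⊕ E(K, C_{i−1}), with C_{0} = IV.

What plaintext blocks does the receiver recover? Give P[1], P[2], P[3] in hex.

P[1] = E6, P[2] = 99, P[3] = DC

Only C[3] changed, to 51. In CFB, a change in C_i flips the same bit in P_i and garbles P_{i+1}. Decrypting the received ciphertext:
P[1]: E(K, 3F) = F2; 14 ⊕ F2 = E6.
P[2]: E(K, 14) = D9; 40 ⊕ D9 = 99.
P[3]: E(K, 40) = 8D; 51 ⊕ 8D = DC.
Blocks that differ from the original plaintext: P[3].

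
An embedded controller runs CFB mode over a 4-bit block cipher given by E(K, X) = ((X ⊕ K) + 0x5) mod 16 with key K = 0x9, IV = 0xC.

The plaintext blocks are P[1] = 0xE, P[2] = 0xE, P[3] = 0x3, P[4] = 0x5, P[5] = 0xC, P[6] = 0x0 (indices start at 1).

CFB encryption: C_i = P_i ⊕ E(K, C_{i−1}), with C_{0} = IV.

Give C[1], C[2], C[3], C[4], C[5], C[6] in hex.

C[1] = 0x4, C[2] = 0xC, C[3] = 0x9, C[4] = 0x0, C[5] = 0x2, C[6] = 0x0

C[1]: E(K, 0xC) = 0xA; 0xE ⊕ 0xA = 0x4.
C[2]: E(K, 0x4) = 0x2; 0xE ⊕ 0x2 = 0xC.
C[3]: E(K, 0xC) = 0xA; 0x3 ⊕ 0xA = 0x9.
C[4]: E(K, 0x9) = 0x5; 0x5 ⊕ 0x5 = 0x0.
C[5]: E(K, 0x0) = 0xE; 0xC ⊕ 0xE = 0x2.
C[6]: E(K, 0x2) = 0x0; 0x0 ⊕ 0x0 = 0x0.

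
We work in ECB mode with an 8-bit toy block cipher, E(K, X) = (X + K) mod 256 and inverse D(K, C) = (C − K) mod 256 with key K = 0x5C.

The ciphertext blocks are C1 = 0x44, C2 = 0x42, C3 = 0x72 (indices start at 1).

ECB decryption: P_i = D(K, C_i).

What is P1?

P1: D(K, 0x44) = 0xE8.

P1 = 0xE8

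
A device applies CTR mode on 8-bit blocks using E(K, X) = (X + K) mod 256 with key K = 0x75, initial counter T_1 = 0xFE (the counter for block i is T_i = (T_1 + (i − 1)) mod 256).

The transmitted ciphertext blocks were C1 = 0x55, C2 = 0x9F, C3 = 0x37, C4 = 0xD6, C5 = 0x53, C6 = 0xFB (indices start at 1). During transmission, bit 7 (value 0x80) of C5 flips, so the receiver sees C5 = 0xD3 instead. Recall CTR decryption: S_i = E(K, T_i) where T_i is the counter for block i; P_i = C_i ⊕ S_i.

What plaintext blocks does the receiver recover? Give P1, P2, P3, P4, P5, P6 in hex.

P1 = 0x26, P2 = 0xEB, P3 = 0x42, P4 = 0xA0, P5 = 0xA4, P6 = 0x83

Only C5 changed, to 0xD3. In CTR, a change in C_i flips the same bit in P_i only; the keystream is unaffected. Decrypting the received ciphertext:
P1: T = 0xFE, S = E(K, T) = 0x73; 0x55 ⊕ 0x73 = 0x26.
P2: T = 0xFF, S = E(K, T) = 0x74; 0x9F ⊕ 0x74 = 0xEB.
P3: T = 0x00, S = E(K, T) = 0x75; 0x37 ⊕ 0x75 = 0x42.
P4: T = 0x01, S = E(K, T) = 0x76; 0xD6 ⊕ 0x76 = 0xA0.
P5: T = 0x02, S = E(K, T) = 0x77; 0xD3 ⊕ 0x77 = 0xA4.
P6: T = 0x03, S = E(K, T) = 0x78; 0xFB ⊕ 0x78 = 0x83.
Blocks that differ from the original plaintext: P5.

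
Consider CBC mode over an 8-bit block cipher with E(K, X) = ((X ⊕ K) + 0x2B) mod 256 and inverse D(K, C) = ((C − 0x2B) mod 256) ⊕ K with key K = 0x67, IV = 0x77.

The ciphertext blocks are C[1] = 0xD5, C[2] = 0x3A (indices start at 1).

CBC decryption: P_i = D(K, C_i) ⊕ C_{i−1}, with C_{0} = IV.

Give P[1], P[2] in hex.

P[1]: D(K, 0xD5) = 0xCD; 0xCD ⊕ 0x77 = 0xBA.
P[2]: D(K, 0x3A) = 0x68; 0x68 ⊕ 0xD5 = 0xBD.

P[1] = 0xBA, P[2] = 0xBD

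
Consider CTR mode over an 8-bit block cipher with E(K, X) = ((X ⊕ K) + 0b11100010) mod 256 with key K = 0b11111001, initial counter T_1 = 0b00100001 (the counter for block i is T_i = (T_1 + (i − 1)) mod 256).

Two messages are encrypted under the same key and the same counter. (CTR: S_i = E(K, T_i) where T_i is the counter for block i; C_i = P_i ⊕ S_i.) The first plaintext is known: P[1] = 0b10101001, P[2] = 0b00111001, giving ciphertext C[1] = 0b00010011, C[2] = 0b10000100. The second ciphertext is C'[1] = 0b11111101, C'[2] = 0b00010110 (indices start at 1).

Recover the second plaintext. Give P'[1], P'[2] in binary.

P'[1] = 0b01000111, P'[2] = 0b10101011

In CTR with a reused counter, both messages share the same keystream S_i, so C_i ⊕ C'_i = P_i ⊕ P'_i and thus P'_i = P_i ⊕ C_i ⊕ C'_i.
P'[1]: 0b10101001 ⊕ 0b00010011 ⊕ 0b11111101 = 0b01000111.
P'[2]: 0b00111001 ⊕ 0b10000100 ⊕ 0b00010110 = 0b10101011.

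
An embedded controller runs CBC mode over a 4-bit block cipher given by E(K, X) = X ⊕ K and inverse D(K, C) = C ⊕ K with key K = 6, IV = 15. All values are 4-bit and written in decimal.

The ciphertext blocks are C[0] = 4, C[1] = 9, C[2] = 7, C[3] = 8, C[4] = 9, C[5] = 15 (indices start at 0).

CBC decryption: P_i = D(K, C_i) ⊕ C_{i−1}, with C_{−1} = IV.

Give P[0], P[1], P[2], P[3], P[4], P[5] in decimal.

P[0] = 13, P[1] = 11, P[2] = 8, P[3] = 9, P[4] = 7, P[5] = 0

P[0]: D(K, 4) = 2; 2 ⊕ 15 = 13.
P[1]: D(K, 9) = 15; 15 ⊕ 4 = 11.
P[2]: D(K, 7) = 1; 1 ⊕ 9 = 8.
P[3]: D(K, 8) = 14; 14 ⊕ 7 = 9.
P[4]: D(K, 9) = 15; 15 ⊕ 8 = 7.
P[5]: D(K, 15) = 9; 9 ⊕ 9 = 0.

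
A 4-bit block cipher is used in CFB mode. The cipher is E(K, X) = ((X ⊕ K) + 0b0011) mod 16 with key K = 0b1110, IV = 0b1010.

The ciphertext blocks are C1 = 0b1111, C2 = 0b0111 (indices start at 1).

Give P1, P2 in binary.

P1 = 0b1000, P2 = 0b0011

CFB decryption: P_i = C_i ⊕ E(K, C_{i−1}), with C_{0} = IV.
P1: E(K, 0b1010) = 0b0111; 0b1111 ⊕ 0b0111 = 0b1000.
P2: E(K, 0b1111) = 0b0100; 0b0111 ⊕ 0b0100 = 0b0011.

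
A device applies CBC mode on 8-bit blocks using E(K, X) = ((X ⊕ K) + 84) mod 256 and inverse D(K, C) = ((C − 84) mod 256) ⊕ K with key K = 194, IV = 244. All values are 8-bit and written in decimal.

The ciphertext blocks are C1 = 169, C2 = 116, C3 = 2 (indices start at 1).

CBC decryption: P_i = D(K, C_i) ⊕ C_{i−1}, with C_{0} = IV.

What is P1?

P1 = 99

P1: D(K, 169) = 151; 151 ⊕ 244 = 99.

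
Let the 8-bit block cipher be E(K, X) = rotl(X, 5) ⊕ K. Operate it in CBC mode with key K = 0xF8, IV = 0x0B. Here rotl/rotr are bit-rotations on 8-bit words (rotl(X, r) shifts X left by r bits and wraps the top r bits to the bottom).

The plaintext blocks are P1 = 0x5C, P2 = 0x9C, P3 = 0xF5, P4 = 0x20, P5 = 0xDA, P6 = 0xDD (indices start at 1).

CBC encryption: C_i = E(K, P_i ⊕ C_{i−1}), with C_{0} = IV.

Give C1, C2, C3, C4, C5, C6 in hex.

C1 = 0x12, C2 = 0x29, C3 = 0x63, C4 = 0x90, C5 = 0xB1, C6 = 0x75

C1: P1 ⊕ 0x0B = 0x57; E(K, 0x57) = 0x12.
C2: P2 ⊕ 0x12 = 0x8E; E(K, 0x8E) = 0x29.
C3: P3 ⊕ 0x29 = 0xDC; E(K, 0xDC) = 0x63.
C4: P4 ⊕ 0x63 = 0x43; E(K, 0x43) = 0x90.
C5: P5 ⊕ 0x90 = 0x4A; E(K, 0x4A) = 0xB1.
C6: P6 ⊕ 0xB1 = 0x6C; E(K, 0x6C) = 0x75.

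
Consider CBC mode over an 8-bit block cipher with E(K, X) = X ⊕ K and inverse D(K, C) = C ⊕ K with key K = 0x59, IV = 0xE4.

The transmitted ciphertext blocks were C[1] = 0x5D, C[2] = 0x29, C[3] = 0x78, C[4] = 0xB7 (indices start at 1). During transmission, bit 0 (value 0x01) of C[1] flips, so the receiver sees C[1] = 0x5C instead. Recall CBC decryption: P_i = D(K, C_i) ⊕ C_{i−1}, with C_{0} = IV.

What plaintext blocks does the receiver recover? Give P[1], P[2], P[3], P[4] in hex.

P[1] = 0xE1, P[2] = 0x2C, P[3] = 0x08, P[4] = 0x96

Only C[1] changed, to 0x5C. In CBC, a change in C_i garbles P_i and flips the same bit in P_{i+1}. Decrypting the received ciphertext:
P[1]: D(K, 0x5C) = 0x05; 0x05 ⊕ 0xE4 = 0xE1.
P[2]: D(K, 0x29) = 0x70; 0x70 ⊕ 0x5C = 0x2C.
P[3]: D(K, 0x78) = 0x21; 0x21 ⊕ 0x29 = 0x08.
P[4]: D(K, 0xB7) = 0xEE; 0xEE ⊕ 0x78 = 0x96.
Blocks that differ from the original plaintext: P[1], P[2].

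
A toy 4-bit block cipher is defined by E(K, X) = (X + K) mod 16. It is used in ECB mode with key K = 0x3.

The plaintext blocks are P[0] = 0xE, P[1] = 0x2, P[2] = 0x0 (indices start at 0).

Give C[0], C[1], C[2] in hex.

ECB encryption: C_i = E(K, P_i).
C[0]: E(K, 0xE) = 0x1.
C[1]: E(K, 0x2) = 0x5.
C[2]: E(K, 0x0) = 0x3.

C[0] = 0x1, C[1] = 0x5, C[2] = 0x3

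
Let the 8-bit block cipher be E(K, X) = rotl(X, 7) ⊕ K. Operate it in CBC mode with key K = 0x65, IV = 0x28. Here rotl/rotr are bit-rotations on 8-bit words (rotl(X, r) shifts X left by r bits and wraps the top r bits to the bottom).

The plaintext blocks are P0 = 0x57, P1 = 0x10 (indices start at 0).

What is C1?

CBC encryption: C_i = E(K, P_i ⊕ C_{i−1}), with C_{−1} = IV.
C0: P0 ⊕ 0x28 = 0x7F; E(K, 0x7F) = 0xDA.
C1: P1 ⊕ 0xDA = 0xCA; E(K, 0xCA) = 0x00.

C1 = 0x00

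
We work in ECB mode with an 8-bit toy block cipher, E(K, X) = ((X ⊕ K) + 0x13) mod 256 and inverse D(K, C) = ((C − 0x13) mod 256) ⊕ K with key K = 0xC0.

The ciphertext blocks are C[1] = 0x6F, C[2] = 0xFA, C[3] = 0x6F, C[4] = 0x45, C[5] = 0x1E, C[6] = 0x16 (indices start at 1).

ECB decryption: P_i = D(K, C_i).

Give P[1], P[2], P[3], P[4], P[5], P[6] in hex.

P[1] = 0x9C, P[2] = 0x27, P[3] = 0x9C, P[4] = 0xF2, P[5] = 0xCB, P[6] = 0xC3

P[1]: D(K, 0x6F) = 0x9C.
P[2]: D(K, 0xFA) = 0x27.
P[3]: D(K, 0x6F) = 0x9C.
P[4]: D(K, 0x45) = 0xF2.
P[5]: D(K, 0x1E) = 0xCB.
P[6]: D(K, 0x16) = 0xC3.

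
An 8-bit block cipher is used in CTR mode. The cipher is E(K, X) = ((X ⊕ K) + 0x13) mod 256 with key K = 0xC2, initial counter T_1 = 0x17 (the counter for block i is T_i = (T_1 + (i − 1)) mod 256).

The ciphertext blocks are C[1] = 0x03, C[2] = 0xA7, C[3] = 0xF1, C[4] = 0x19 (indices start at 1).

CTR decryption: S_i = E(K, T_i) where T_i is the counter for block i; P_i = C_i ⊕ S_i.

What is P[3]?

P[3]: T = 0x19, S = E(K, T) = 0xEE; 0xF1 ⊕ 0xEE = 0x1F.

P[3] = 0x1F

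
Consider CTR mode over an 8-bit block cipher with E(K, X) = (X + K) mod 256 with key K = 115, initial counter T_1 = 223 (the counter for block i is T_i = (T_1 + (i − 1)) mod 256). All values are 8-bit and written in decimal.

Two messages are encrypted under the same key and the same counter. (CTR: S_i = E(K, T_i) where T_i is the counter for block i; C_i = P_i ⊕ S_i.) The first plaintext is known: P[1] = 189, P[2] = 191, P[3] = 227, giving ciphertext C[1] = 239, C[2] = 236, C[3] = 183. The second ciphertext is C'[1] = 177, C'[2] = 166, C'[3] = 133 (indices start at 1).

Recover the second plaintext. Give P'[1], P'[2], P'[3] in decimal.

In CTR with a reused counter, both messages share the same keystream S_i, so C_i ⊕ C'_i = P_i ⊕ P'_i and thus P'_i = P_i ⊕ C_i ⊕ C'_i.
P'[1]: 189 ⊕ 239 ⊕ 177 = 227.
P'[2]: 191 ⊕ 236 ⊕ 166 = 245.
P'[3]: 227 ⊕ 183 ⊕ 133 = 209.

P'[1] = 227, P'[2] = 245, P'[3] = 209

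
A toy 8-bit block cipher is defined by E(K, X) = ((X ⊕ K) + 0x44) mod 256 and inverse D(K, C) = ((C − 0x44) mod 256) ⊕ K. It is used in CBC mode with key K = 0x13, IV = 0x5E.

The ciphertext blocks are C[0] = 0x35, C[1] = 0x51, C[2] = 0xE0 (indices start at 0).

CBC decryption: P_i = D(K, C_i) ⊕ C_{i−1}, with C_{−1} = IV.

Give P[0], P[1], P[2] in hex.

P[0] = 0xBC, P[1] = 0x2B, P[2] = 0xDE

P[0]: D(K, 0x35) = 0xE2; 0xE2 ⊕ 0x5E = 0xBC.
P[1]: D(K, 0x51) = 0x1E; 0x1E ⊕ 0x35 = 0x2B.
P[2]: D(K, 0xE0) = 0x8F; 0x8F ⊕ 0x51 = 0xDE.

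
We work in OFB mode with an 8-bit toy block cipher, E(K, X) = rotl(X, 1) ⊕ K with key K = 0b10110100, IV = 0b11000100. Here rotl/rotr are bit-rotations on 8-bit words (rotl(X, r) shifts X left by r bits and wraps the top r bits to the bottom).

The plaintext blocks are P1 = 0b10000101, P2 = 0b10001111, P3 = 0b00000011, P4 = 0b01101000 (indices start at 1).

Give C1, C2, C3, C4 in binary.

C1 = 0b10111000, C2 = 0b01000001, C3 = 0b00101010, C4 = 0b10001110

OFB encryption: S_i = E(K, S_{i−1}) with S_{0} = IV; C_i = P_i ⊕ S_i.
C1: S = E(K, 0b11000100) = 0b00111101; 0b10000101 ⊕ 0b00111101 = 0b10111000.
C2: S = E(K, 0b00111101) = 0b11001110; 0b10001111 ⊕ 0b11001110 = 0b01000001.
C3: S = E(K, 0b11001110) = 0b00101001; 0b00000011 ⊕ 0b00101001 = 0b00101010.
C4: S = E(K, 0b00101001) = 0b11100110; 0b01101000 ⊕ 0b11100110 = 0b10001110.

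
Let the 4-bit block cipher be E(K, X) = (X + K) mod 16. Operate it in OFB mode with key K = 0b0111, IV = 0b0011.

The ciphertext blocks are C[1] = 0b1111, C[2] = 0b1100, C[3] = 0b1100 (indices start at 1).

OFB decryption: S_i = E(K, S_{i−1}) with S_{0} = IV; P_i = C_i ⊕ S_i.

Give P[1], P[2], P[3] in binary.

P[1]: S = E(K, 0b0011) = 0b1010; 0b1111 ⊕ 0b1010 = 0b0101.
P[2]: S = E(K, 0b1010) = 0b0001; 0b1100 ⊕ 0b0001 = 0b1101.
P[3]: S = E(K, 0b0001) = 0b1000; 0b1100 ⊕ 0b1000 = 0b0100.

P[1] = 0b0101, P[2] = 0b1101, P[3] = 0b0100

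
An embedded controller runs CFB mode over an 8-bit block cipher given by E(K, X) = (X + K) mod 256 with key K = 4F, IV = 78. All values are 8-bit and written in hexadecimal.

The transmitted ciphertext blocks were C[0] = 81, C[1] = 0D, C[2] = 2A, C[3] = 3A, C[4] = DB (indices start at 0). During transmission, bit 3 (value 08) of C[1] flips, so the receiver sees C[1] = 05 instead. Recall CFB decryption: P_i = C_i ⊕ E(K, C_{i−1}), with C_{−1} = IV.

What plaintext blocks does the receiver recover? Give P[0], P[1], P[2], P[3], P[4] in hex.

P[0] = 46, P[1] = D5, P[2] = 7E, P[3] = 43, P[4] = 52

Only C[1] changed, to 05. In CFB, a change in C_i flips the same bit in P_i and garbles P_{i+1}. Decrypting the received ciphertext:
P[0]: E(K, 78) = C7; 81 ⊕ C7 = 46.
P[1]: E(K, 81) = D0; 05 ⊕ D0 = D5.
P[2]: E(K, 05) = 54; 2A ⊕ 54 = 7E.
P[3]: E(K, 2A) = 79; 3A ⊕ 79 = 43.
P[4]: E(K, 3A) = 89; DB ⊕ 89 = 52.
Blocks that differ from the original plaintext: P[1], P[2].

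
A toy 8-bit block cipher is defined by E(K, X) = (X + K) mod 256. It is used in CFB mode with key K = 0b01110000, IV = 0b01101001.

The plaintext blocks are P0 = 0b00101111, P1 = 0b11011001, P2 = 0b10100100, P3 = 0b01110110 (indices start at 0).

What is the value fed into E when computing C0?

CFB encryption: C_i = P_i ⊕ E(K, C_{i−1}), with C_{−1} = IV.
C0: E(K, 0b01101001) = 0b11011001; 0b00101111 ⊕ 0b11011001 = 0b11110110.
So the input to E for block 0 is 0b01101001.

0b01101001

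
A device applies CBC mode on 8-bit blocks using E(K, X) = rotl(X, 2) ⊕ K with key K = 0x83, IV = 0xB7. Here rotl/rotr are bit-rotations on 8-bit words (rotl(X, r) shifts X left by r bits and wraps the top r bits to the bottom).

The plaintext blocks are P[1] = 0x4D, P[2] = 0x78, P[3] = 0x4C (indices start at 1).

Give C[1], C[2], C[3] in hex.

C[1] = 0x68, C[2] = 0xC3, C[3] = 0xBD

CBC encryption: C_i = E(K, P_i ⊕ C_{i−1}), with C_{0} = IV.
C[1]: P[1] ⊕ 0xB7 = 0xFA; E(K, 0xFA) = 0x68.
C[2]: P[2] ⊕ 0x68 = 0x10; E(K, 0x10) = 0xC3.
C[3]: P[3] ⊕ 0xC3 = 0x8F; E(K, 0x8F) = 0xBD.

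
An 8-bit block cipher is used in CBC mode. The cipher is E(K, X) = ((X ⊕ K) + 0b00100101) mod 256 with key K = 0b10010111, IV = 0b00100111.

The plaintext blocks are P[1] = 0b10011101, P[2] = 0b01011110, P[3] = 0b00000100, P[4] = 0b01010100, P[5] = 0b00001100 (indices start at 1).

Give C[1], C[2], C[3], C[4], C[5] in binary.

C[1] = 0b01010010, C[2] = 0b11000000, C[3] = 0b01111000, C[4] = 0b11100000, C[5] = 0b10100000

CBC encryption: C_i = E(K, P_i ⊕ C_{i−1}), with C_{0} = IV.
C[1]: P[1] ⊕ 0b00100111 = 0b10111010; E(K, 0b10111010) = 0b01010010.
C[2]: P[2] ⊕ 0b01010010 = 0b00001100; E(K, 0b00001100) = 0b11000000.
C[3]: P[3] ⊕ 0b11000000 = 0b11000100; E(K, 0b11000100) = 0b01111000.
C[4]: P[4] ⊕ 0b01111000 = 0b00101100; E(K, 0b00101100) = 0b11100000.
C[5]: P[5] ⊕ 0b11100000 = 0b11101100; E(K, 0b11101100) = 0b10100000.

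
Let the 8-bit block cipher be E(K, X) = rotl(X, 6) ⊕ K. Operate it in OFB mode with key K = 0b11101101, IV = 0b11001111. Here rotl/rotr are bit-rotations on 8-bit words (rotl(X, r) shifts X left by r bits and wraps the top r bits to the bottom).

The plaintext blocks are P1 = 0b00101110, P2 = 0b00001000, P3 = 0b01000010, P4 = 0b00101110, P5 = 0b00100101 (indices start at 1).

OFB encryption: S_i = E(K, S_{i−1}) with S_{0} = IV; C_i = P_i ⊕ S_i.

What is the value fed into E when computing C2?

C1: S = E(K, 0b11001111) = 0b00011110; 0b00101110 ⊕ 0b00011110 = 0b00110000.
C2: S = E(K, 0b00011110) = 0b01101010; 0b00001000 ⊕ 0b01101010 = 0b01100010.
So the input to E for block 2 is 0b00011110.

0b00011110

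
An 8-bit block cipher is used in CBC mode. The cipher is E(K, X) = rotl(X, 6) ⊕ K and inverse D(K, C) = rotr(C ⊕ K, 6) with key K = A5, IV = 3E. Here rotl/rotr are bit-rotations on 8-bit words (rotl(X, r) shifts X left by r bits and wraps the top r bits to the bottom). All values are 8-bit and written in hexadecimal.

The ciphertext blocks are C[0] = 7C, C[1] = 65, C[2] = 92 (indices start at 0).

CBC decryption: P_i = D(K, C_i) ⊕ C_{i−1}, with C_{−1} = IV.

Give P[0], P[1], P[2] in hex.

P[0]: D(K, 7C) = 67; 67 ⊕ 3E = 59.
P[1]: D(K, 65) = 03; 03 ⊕ 7C = 7F.
P[2]: D(K, 92) = DC; DC ⊕ 65 = B9.

P[0] = 59, P[1] = 7F, P[2] = B9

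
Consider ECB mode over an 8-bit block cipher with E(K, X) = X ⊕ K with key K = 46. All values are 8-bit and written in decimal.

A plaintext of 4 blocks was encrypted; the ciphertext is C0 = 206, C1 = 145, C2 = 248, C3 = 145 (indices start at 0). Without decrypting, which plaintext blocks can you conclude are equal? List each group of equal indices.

ECB encrypts each block independently with the same key, so equal ciphertext blocks imply equal plaintext blocks.
C1 = C3 = 145, so P1 = P3.

P1 = P3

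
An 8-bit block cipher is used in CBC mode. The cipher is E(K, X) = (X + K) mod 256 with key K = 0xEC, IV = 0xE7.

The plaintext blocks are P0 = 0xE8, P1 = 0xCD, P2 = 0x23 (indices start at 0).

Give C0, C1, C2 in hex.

C0 = 0xFB, C1 = 0x22, C2 = 0xED

CBC encryption: C_i = E(K, P_i ⊕ C_{i−1}), with C_{−1} = IV.
C0: P0 ⊕ 0xE7 = 0x0F; E(K, 0x0F) = 0xFB.
C1: P1 ⊕ 0xFB = 0x36; E(K, 0x36) = 0x22.
C2: P2 ⊕ 0x22 = 0x01; E(K, 0x01) = 0xED.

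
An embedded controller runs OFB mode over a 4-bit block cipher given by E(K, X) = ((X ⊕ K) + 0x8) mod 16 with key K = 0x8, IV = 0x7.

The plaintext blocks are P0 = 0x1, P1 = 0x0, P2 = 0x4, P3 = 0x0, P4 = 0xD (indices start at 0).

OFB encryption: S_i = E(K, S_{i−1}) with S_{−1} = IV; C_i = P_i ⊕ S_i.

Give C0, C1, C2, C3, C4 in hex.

C0: S = E(K, 0x7) = 0x7; 0x1 ⊕ 0x7 = 0x6.
C1: S = E(K, 0x7) = 0x7; 0x0 ⊕ 0x7 = 0x7.
C2: S = E(K, 0x7) = 0x7; 0x4 ⊕ 0x7 = 0x3.
C3: S = E(K, 0x7) = 0x7; 0x0 ⊕ 0x7 = 0x7.
C4: S = E(K, 0x7) = 0x7; 0xD ⊕ 0x7 = 0xA.

C0 = 0x6, C1 = 0x7, C2 = 0x3, C3 = 0x7, C4 = 0xA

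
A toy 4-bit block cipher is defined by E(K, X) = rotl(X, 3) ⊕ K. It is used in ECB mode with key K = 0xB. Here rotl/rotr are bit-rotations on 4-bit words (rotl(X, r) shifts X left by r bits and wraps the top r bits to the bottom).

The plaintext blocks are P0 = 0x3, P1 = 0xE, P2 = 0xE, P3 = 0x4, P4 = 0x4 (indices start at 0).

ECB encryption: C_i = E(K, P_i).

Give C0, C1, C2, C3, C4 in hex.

C0: E(K, 0x3) = 0x2.
C1: E(K, 0xE) = 0xC.
C2: E(K, 0xE) = 0xC.
C3: E(K, 0x4) = 0x9.
C4: E(K, 0x4) = 0x9.

C0 = 0x2, C1 = 0xC, C2 = 0xC, C3 = 0x9, C4 = 0x9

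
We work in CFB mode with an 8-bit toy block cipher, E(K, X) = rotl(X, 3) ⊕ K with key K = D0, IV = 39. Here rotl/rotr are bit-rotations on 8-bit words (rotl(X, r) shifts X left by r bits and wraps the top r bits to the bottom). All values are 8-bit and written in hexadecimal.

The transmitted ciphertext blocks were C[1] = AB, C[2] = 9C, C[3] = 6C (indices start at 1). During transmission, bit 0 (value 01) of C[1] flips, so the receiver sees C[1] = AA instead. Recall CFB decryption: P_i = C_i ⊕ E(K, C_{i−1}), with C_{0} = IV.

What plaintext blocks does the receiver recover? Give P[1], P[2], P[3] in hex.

Only C[1] changed, to AA. In CFB, a change in C_i flips the same bit in P_i and garbles P_{i+1}. Decrypting the received ciphertext:
P[1]: E(K, 39) = 19; AA ⊕ 19 = B3.
P[2]: E(K, AA) = 85; 9C ⊕ 85 = 19.
P[3]: E(K, 9C) = 34; 6C ⊕ 34 = 58.
Blocks that differ from the original plaintext: P[1], P[2].

P[1] = B3, P[2] = 19, P[3] = 58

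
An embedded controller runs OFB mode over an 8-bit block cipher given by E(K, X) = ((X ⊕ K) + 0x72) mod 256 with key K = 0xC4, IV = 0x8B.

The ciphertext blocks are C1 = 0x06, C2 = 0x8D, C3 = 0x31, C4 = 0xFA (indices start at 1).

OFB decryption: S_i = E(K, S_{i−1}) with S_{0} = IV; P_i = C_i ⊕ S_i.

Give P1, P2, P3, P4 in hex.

P1: S = E(K, 0x8B) = 0xC1; 0x06 ⊕ 0xC1 = 0xC7.
P2: S = E(K, 0xC1) = 0x77; 0x8D ⊕ 0x77 = 0xFA.
P3: S = E(K, 0x77) = 0x25; 0x31 ⊕ 0x25 = 0x14.
P4: S = E(K, 0x25) = 0x53; 0xFA ⊕ 0x53 = 0xA9.

P1 = 0xC7, P2 = 0xFA, P3 = 0x14, P4 = 0xA9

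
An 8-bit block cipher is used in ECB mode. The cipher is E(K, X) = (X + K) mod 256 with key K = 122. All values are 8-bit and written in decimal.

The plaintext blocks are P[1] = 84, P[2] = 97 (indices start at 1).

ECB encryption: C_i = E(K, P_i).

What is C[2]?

C[2] = 219

C[2]: E(K, 97) = 219.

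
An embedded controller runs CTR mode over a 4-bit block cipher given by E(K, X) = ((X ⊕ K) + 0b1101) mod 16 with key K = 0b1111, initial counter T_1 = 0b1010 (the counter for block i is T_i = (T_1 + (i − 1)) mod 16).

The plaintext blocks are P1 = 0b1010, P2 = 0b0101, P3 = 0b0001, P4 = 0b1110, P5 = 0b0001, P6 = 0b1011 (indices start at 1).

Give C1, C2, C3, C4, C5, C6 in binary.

C1 = 0b1000, C2 = 0b0100, C3 = 0b0001, C4 = 0b0001, C5 = 0b1111, C6 = 0b0110

CTR encryption: S_i = E(K, T_i) where T_i is the counter for block i; C_i = P_i ⊕ S_i.
C1: T = 0b1010, S = E(K, T) = 0b0010; 0b1010 ⊕ 0b0010 = 0b1000.
C2: T = 0b1011, S = E(K, T) = 0b0001; 0b0101 ⊕ 0b0001 = 0b0100.
C3: T = 0b1100, S = E(K, T) = 0b0000; 0b0001 ⊕ 0b0000 = 0b0001.
C4: T = 0b1101, S = E(K, T) = 0b1111; 0b1110 ⊕ 0b1111 = 0b0001.
C5: T = 0b1110, S = E(K, T) = 0b1110; 0b0001 ⊕ 0b1110 = 0b1111.
C6: T = 0b1111, S = E(K, T) = 0b1101; 0b1011 ⊕ 0b1101 = 0b0110.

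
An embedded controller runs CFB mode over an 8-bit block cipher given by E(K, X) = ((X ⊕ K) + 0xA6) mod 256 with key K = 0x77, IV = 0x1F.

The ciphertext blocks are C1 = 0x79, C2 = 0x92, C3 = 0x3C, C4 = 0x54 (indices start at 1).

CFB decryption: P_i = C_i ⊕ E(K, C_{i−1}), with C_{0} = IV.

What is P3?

P3 = 0xB7

P3: E(K, 0x92) = 0x8B; 0x3C ⊕ 0x8B = 0xB7.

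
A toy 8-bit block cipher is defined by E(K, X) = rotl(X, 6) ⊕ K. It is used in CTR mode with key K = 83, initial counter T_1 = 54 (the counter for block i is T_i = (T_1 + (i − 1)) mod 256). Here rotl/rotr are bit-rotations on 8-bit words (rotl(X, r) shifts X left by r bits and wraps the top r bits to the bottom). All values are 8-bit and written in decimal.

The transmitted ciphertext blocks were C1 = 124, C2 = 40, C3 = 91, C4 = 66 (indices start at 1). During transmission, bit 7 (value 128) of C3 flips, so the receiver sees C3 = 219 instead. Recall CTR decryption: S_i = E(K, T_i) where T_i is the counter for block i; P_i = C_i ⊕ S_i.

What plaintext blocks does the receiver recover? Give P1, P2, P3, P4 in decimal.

Only C3 changed, to 219. In CTR, a change in C_i flips the same bit in P_i only; the keystream is unaffected. Decrypting the received ciphertext:
P1: T = 54, S = E(K, T) = 222; 124 ⊕ 222 = 162.
P2: T = 55, S = E(K, T) = 158; 40 ⊕ 158 = 182.
P3: T = 56, S = E(K, T) = 93; 219 ⊕ 93 = 134.
P4: T = 57, S = E(K, T) = 29; 66 ⊕ 29 = 95.
Blocks that differ from the original plaintext: P3.

P1 = 162, P2 = 182, P3 = 134, P4 = 95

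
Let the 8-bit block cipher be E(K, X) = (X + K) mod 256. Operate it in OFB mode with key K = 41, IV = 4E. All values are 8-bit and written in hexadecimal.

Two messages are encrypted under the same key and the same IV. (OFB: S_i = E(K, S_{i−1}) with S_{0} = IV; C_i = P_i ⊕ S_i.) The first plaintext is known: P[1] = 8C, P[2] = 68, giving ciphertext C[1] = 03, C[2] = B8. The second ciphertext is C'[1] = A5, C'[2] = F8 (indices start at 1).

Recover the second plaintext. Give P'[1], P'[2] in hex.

In OFB with a reused IV, both messages share the same keystream S_i, so C_i ⊕ C'_i = P_i ⊕ P'_i and thus P'_i = P_i ⊕ C_i ⊕ C'_i.
P'[1]: 8C ⊕ 03 ⊕ A5 = 2A.
P'[2]: 68 ⊕ B8 ⊕ F8 = 28.

P'[1] = 2A, P'[2] = 28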